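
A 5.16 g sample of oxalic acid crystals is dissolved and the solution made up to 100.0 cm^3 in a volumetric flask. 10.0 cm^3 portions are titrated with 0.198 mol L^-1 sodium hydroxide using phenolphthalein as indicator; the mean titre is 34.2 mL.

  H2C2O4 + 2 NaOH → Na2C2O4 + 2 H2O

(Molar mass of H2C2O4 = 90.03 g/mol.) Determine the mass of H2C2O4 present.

3.05 g

n(NaOH) per titration = 0.0342 × 0.198 = 6.77 × 10^-3 mol
From the 1:2 ratio, n(H2C2O4) in each aliquot = 1/2 × 6.77 × 10^-3 = 3.39 × 10^-3 mol
n(H2C2O4) in the whole flask = 3.39 × 10^-3 × 100.0/10.0 = 0.0339 mol
mass of H2C2O4 = 0.0339 × 90.03 = 3.05 g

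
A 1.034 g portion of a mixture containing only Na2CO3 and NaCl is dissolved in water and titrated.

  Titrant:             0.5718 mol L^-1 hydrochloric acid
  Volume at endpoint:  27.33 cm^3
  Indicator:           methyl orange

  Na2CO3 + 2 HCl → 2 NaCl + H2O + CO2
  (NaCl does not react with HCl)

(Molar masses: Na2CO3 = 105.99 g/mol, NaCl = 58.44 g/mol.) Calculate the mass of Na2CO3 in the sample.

n(HCl) = 0.02733 × 0.5718 = 0.01563 mol
Let x = n(Na2CO3), y = n(NaCl).
Titrant: 2x = 0.01563;  mass: 105.99x + 58.44y = 1.034
Solving, x = 7.814 × 10^-3 mol, y = 3.522 × 10^-3 mol
mass of Na2CO3 = 7.814 × 10^-3 × 105.99 = 0.8282 g

0.8282 g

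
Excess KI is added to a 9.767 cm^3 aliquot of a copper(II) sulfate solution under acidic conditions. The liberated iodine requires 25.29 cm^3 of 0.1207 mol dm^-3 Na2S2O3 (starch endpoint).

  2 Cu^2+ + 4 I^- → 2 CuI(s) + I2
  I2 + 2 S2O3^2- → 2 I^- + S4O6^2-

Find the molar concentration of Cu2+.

0.3125 mol/L

n(S2O3^2-) = 0.02529 × 0.1207 = 3.053 × 10^-3 mol
n(I2) = n(S2O3^2-)/2 = 1.526 × 10^-3 mol
From the 2:1 ratio, n(Cu2+) in the aliquot = 2/1 × 1.526 × 10^-3 = 3.053 × 10^-3 mol
[Cu2+] = 3.053 × 10^-3 / 0.009767 = 0.3125 mol/L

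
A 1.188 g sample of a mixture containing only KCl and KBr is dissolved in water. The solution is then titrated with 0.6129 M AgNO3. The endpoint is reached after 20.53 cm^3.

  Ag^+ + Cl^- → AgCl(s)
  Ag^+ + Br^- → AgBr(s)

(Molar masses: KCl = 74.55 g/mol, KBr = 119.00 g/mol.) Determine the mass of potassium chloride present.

0.5188 g

n(AgNO3) = 0.02053 × 0.6129 = 0.01258 mol
Let x = n(KCl), y = n(KBr).
Titrant: 1x + 1y = 0.01258;  mass: 74.55x + 119.00y = 1.188
Solving, x = 6.960 × 10^-3 mol, y = 5.623 × 10^-3 mol
mass of KCl = 6.960 × 10^-3 × 74.55 = 0.5188 g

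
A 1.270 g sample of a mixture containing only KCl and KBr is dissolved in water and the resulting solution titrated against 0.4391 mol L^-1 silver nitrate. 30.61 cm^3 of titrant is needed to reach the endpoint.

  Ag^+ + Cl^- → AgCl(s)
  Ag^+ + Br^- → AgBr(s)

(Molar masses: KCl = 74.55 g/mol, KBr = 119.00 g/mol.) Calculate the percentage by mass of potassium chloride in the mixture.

n(AgNO3) = 0.03061 × 0.4391 = 0.01344 mol
Let x = n(KCl), y = n(KBr).
Titrant: 1x + 1y = 0.01344;  mass: 74.55x + 119.00y = 1.270
Solving, x = 7.412 × 10^-3 mol, y = 6.029 × 10^-3 mol
mass of KCl = 7.412 × 10^-3 × 74.55 = 0.5526 g
% KCl = 0.5526 / 1.270 × 100 = 43.51 %

43.51 %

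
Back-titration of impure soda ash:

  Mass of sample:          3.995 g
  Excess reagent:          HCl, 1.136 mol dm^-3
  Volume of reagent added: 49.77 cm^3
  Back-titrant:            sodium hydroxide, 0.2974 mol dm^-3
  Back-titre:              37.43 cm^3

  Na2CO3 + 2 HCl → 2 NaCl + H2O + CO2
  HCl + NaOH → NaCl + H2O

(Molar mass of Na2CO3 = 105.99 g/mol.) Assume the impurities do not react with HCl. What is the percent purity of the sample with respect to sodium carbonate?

60.23 %

n(HCl) added = 0.04977 × 1.136 = 0.05654 mol
n(NaOH) used in back-titration = 0.03743 × 0.2974 = 0.01113 mol
n(HCl) left over = 0.01113 mol (1:1 ratio)
n(HCl) consumed by analyte = 0.05654 − 0.01113 = 0.04541 mol
From the 1:2 ratio, n(Na2CO3) = 1/2 × 0.04541 = 0.02270 mol
mass of Na2CO3 = 0.02270 × 105.99 = 2.406 g
% Na2CO3 = 2.406 / 3.995 × 100 = 60.23 %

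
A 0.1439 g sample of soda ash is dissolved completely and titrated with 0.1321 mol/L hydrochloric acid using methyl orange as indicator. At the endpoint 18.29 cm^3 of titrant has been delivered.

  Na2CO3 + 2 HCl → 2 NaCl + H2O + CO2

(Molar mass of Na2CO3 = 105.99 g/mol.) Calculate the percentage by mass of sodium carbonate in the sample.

n(HCl) = 0.01829 L × 0.1321 mol/L = 2.416 × 10^-3 mol
From the 1:2 ratio, n(Na2CO3) = 1/2 × 2.416 × 10^-3 = 1.208 × 10^-3 mol
mass of Na2CO3 = 1.208 × 10^-3 × 105.99 g/mol = 0.1280 g
% Na2CO3 = 0.1280 / 0.1439 × 100 = 88.98 %

88.98 %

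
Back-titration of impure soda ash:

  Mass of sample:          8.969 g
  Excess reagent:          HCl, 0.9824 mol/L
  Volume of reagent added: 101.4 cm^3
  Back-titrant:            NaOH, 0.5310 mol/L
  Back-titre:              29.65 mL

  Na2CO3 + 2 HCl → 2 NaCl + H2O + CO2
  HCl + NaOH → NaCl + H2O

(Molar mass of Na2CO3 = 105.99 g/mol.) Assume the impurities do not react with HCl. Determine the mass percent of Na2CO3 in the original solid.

49.56 %

n(HCl) added = 0.1014 × 0.9824 = 0.09962 mol
n(NaOH) used in back-titration = 0.02965 × 0.5310 = 0.01574 mol
n(HCl) left over = 0.01574 mol (1:1 ratio)
n(HCl) consumed by analyte = 0.09962 − 0.01574 = 0.08387 mol
From the 1:2 ratio, n(Na2CO3) = 1/2 × 0.08387 = 0.04194 mol
mass of Na2CO3 = 0.04194 × 105.99 = 4.445 g
% Na2CO3 = 4.445 / 8.969 × 100 = 49.56 %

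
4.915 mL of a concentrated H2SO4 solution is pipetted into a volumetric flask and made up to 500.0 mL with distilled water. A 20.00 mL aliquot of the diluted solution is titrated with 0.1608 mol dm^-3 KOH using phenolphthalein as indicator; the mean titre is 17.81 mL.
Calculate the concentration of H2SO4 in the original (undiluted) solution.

7.283 mol/L

H2SO4 + 2 KOH → K2SO4 + 2 H2O
n(KOH) = 0.01781 × 0.1608 = 2.864 × 10^-3 mol
From the 1:2 ratio, n(H2SO4) in the aliquot = 1/2 × 2.864 × 10^-3 = 1.432 × 10^-3 mol
[H2SO4]_dilute = 1.432 × 10^-3 / 0.02000 = 0.07160 mol/L
Dilution factor = 500.0 / 4.915 = 101.7
[H2SO4]_stock = 0.07160 × 101.7 = 7.283 mol/L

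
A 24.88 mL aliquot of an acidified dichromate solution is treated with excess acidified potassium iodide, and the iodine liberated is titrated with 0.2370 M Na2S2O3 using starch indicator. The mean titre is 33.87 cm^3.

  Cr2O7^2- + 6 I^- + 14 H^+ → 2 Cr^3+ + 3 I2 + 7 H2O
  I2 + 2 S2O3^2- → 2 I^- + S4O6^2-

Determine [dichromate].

0.05377 M

n(S2O3^2-) = 0.03387 × 0.2370 = 8.027 × 10^-3 mol
n(I2) = n(S2O3^2-)/2 = 4.014 × 10^-3 mol
From the 1:3 ratio, n(Cr2O7^2-) in the aliquot = 1/3 × 4.014 × 10^-3 = 1.338 × 10^-3 mol
[Cr2O7^2-] = 1.338 × 10^-3 / 0.02488 = 0.05377 mol/L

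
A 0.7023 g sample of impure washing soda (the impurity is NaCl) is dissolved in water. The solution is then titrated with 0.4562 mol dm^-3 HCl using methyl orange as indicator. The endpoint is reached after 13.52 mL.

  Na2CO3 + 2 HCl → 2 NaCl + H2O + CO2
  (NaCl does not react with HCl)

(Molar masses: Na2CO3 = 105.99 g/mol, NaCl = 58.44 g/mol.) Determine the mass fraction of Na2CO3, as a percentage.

46.54 %

n(HCl) = 0.01352 × 0.4562 = 6.168 × 10^-3 mol
Let x = n(Na2CO3), y = n(NaCl).
Titrant: 2x = 6.168 × 10^-3;  mass: 105.99x + 58.44y = 0.7023
Solving, x = 3.084 × 10^-3 mol, y = 6.424 × 10^-3 mol
mass of Na2CO3 = 3.084 × 10^-3 × 105.99 = 0.3269 g
% Na2CO3 = 0.3269 / 0.7023 × 100 = 46.54 %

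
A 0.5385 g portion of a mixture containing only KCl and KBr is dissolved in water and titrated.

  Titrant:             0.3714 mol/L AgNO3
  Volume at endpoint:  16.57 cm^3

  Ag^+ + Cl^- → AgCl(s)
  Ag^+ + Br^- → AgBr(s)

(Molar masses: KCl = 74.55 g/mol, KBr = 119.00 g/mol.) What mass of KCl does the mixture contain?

0.3251 g

n(AgNO3) = 0.01657 × 0.3714 = 6.154 × 10^-3 mol
Let x = n(KCl), y = n(KBr).
Titrant: 1x + 1y = 6.154 × 10^-3;  mass: 74.55x + 119.00y = 0.5385
Solving, x = 4.361 × 10^-3 mol, y = 1.793 × 10^-3 mol
mass of KCl = 4.361 × 10^-3 × 74.55 = 0.3251 g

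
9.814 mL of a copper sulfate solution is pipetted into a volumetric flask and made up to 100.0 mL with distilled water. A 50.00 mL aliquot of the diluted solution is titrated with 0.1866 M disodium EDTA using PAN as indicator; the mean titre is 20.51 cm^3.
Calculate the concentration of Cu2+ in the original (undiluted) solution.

Cu^2+ + EDTA^4- → [Cu(EDTA)]^2-
n(EDTA) = 0.02051 × 0.1866 = 3.827 × 10^-3 mol
n(Cu2+) in the aliquot = 3.827 × 10^-3 mol (1:1 ratio)
[Cu2+]_dilute = 3.827 × 10^-3 / 0.05000 = 0.07654 mol/L
Dilution factor = 100.0 / 9.814 = 10.19
[Cu2+]_stock = 0.07654 × 10.19 = 0.7799 mol/L

0.7799 M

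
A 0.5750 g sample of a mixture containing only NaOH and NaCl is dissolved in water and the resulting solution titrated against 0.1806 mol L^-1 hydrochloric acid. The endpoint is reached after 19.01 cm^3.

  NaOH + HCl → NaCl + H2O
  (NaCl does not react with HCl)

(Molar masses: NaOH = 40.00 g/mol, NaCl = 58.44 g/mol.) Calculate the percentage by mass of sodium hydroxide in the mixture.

23.88 %

n(HCl) = 0.01901 × 0.1806 = 3.433 × 10^-3 mol
Let x = n(NaOH), y = n(NaCl).
Titrant: 1x = 3.433 × 10^-3;  mass: 40.00x + 58.44y = 0.5750
Solving, x = 3.433 × 10^-3 mol, y = 7.489 × 10^-3 mol
mass of NaOH = 3.433 × 10^-3 × 40.00 = 0.1373 g
% NaOH = 0.1373 / 0.5750 × 100 = 23.88 %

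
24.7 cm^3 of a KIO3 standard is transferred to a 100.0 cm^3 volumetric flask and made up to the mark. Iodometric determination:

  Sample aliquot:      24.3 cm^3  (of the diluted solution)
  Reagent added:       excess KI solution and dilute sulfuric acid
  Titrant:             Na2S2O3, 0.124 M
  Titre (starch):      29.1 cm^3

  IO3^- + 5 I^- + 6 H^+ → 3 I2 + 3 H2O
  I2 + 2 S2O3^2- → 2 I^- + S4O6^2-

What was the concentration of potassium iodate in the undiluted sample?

n(S2O3^2-) = 0.0291 × 0.124 = 3.61 × 10^-3 mol
n(I2) = n(S2O3^2-)/2 = 1.80 × 10^-3 mol
From the 1:3 ratio, n(IO3^-) in the aliquot = 1/3 × 1.80 × 10^-3 = 6.01 × 10^-4 mol
[IO3^-]_dilute = 6.01 × 10^-4 / 0.0243 = 0.0247 mol/L
[IO3^-]_original = 0.0247 × 100.0/24.7 = 0.100 mol/L

0.100 M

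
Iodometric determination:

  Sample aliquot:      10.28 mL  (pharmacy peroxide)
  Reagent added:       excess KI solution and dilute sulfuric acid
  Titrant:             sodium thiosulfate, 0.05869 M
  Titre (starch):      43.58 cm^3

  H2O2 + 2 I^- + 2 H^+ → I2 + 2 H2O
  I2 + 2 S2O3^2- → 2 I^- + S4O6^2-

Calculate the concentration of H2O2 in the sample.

0.1244 M

n(S2O3^2-) = 0.04358 × 0.05869 = 2.558 × 10^-3 mol
n(I2) = n(S2O3^2-)/2 = 1.279 × 10^-3 mol
n(H2O2) in the aliquot = 1.279 × 10^-3 mol (1:1 ratio)
[H2O2] = 1.279 × 10^-3 / 0.01028 = 0.1244 mol/L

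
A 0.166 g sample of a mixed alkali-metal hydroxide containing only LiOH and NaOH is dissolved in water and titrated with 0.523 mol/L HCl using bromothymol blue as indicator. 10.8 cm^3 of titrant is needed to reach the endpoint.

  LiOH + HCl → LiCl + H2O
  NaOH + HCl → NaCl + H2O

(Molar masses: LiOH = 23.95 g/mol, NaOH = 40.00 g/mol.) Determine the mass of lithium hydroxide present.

0.0894 g

n(HCl) = 0.0108 × 0.523 = 5.65 × 10^-3 mol
Let x = n(LiOH), y = n(NaOH).
Titrant: 1x + 1y = 5.65 × 10^-3;  mass: 23.95x + 40.00y = 0.166
Solving, x = 3.73 × 10^-3 mol, y = 1.91 × 10^-3 mol
mass of LiOH = 3.73 × 10^-3 × 23.95 = 0.0894 g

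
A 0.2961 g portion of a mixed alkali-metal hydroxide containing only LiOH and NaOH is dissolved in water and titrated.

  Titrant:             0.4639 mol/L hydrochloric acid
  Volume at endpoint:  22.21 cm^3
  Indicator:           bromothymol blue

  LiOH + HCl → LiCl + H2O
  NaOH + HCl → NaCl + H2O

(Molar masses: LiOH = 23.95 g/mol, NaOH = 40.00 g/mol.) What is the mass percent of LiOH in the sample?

n(HCl) = 0.02221 × 0.4639 = 0.01030 mol
Let x = n(LiOH), y = n(NaOH).
Titrant: 1x + 1y = 0.01030;  mass: 23.95x + 40.00y = 0.2961
Solving, x = 7.229 × 10^-3 mol, y = 3.074 × 10^-3 mol
mass of LiOH = 7.229 × 10^-3 × 23.95 = 0.1731 g
% LiOH = 0.1731 / 0.2961 × 100 = 58.47 %

58.47 %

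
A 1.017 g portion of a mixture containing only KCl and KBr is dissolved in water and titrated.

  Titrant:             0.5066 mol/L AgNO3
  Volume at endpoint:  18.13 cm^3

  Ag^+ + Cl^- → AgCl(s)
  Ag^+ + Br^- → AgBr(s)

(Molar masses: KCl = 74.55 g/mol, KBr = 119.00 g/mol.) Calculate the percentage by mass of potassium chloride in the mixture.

12.53 %

n(AgNO3) = 0.01813 × 0.5066 = 9.185 × 10^-3 mol
Let x = n(KCl), y = n(KBr).
Titrant: 1x + 1y = 9.185 × 10^-3;  mass: 74.55x + 119.00y = 1.017
Solving, x = 1.709 × 10^-3 mol, y = 7.475 × 10^-3 mol
mass of KCl = 1.709 × 10^-3 × 74.55 = 0.1274 g
% KCl = 0.1274 / 1.017 × 100 = 12.53 %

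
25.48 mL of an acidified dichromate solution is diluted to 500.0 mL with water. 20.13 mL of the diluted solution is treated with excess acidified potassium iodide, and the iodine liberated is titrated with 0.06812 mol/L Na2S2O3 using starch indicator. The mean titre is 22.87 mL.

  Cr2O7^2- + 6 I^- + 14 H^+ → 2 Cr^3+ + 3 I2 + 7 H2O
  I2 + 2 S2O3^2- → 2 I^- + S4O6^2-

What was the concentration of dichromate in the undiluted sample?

n(S2O3^2-) = 0.02287 × 0.06812 = 1.558 × 10^-3 mol
n(I2) = n(S2O3^2-)/2 = 7.790 × 10^-4 mol
From the 1:3 ratio, n(Cr2O7^2-) in the aliquot = 1/3 × 7.790 × 10^-4 = 2.597 × 10^-4 mol
[Cr2O7^2-]_dilute = 2.597 × 10^-4 / 0.02013 = 0.01290 mol/L
[Cr2O7^2-]_original = 0.01290 × 500.0/25.48 = 0.2531 mol/L

0.2531 mol/L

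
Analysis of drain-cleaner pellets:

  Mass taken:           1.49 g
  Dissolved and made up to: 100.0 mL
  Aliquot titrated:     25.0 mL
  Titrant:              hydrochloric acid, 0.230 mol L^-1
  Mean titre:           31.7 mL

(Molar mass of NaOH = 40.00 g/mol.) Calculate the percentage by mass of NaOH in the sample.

78.3 %

NaOH + HCl → NaCl + H2O
n(HCl) per titration = 0.0317 × 0.230 = 7.29 × 10^-3 mol
n(NaOH) in each aliquot = 7.29 × 10^-3 mol (1:1 ratio)
n(NaOH) in the whole flask = 7.29 × 10^-3 × 100.0/25.0 = 0.0292 mol
mass of NaOH = 0.0292 × 40.00 = 1.17 g
% NaOH = 1.17 / 1.49 × 100 = 78.3 %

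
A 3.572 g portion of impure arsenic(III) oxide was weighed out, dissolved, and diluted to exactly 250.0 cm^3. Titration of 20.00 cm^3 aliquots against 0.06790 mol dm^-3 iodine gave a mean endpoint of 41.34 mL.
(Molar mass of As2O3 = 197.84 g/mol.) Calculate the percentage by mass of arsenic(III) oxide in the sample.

97.17 %

As2O3 + 2 I2 + 2 H2O → As2O5 + 4 HI
n(I2) per titration = 0.04134 × 0.06790 = 2.807 × 10^-3 mol
From the 1:2 ratio, n(As2O3) in each aliquot = 1/2 × 2.807 × 10^-3 = 1.403 × 10^-3 mol
n(As2O3) in the whole flask = 1.403 × 10^-3 × 250.0/20.00 = 0.01754 mol
mass of As2O3 = 0.01754 × 197.84 = 3.471 g
% As2O3 = 3.471 / 3.572 × 100 = 97.17 %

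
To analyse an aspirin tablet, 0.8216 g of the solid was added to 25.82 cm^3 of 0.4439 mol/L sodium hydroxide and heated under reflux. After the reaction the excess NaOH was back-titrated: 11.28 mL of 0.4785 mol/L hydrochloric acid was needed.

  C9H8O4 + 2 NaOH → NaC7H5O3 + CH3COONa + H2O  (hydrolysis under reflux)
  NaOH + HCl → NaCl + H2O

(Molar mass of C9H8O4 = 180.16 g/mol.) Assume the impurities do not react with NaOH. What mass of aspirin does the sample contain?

n(NaOH) added = 0.02582 × 0.4439 = 0.01146 mol
n(HCl) used in back-titration = 0.01128 × 0.4785 = 5.397 × 10^-3 mol
n(NaOH) left over = 5.397 × 10^-3 mol (1:1 ratio)
n(NaOH) consumed by analyte = 0.01146 − 5.397 × 10^-3 = 6.064 × 10^-3 mol
From the 1:2 ratio, n(C9H8O4) = 1/2 × 6.064 × 10^-3 = 3.032 × 10^-3 mol
mass of C9H8O4 = 3.032 × 10^-3 × 180.16 = 0.5462 g

0.5462 g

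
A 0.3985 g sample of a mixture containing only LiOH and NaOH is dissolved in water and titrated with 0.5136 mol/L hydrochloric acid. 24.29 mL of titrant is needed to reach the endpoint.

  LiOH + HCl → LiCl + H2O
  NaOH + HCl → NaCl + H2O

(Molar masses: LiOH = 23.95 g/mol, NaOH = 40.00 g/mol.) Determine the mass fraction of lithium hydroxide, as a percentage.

37.64 %

n(HCl) = 0.02429 × 0.5136 = 0.01248 mol
Let x = n(LiOH), y = n(NaOH).
Titrant: 1x + 1y = 0.01248;  mass: 23.95x + 40.00y = 0.3985
Solving, x = 6.263 × 10^-3 mol, y = 6.213 × 10^-3 mol
mass of LiOH = 6.263 × 10^-3 × 23.95 = 0.1500 g
% LiOH = 0.1500 / 0.3985 × 100 = 37.64 %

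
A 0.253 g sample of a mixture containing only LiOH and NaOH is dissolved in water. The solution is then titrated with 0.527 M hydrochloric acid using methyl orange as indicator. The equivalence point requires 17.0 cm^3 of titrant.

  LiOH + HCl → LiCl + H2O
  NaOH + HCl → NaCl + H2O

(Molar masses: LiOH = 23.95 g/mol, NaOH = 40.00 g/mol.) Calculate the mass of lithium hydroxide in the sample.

n(HCl) = 0.0170 × 0.527 = 8.96 × 10^-3 mol
Let x = n(LiOH), y = n(NaOH).
Titrant: 1x + 1y = 8.96 × 10^-3;  mass: 23.95x + 40.00y = 0.253
Solving, x = 6.56 × 10^-3 mol, y = 2.39 × 10^-3 mol
mass of LiOH = 6.56 × 10^-3 × 23.95 = 0.157 g

0.157 g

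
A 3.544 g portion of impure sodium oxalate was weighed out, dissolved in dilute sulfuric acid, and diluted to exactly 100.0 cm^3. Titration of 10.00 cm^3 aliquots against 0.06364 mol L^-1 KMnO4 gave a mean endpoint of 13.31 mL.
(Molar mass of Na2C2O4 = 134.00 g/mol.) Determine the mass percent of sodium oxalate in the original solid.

2 MnO4^- + 5 C2O4^2- + 16 H^+ → 2 Mn^2+ + 10 CO2 + 8 H2O
n(KMnO4) per titration = 0.01331 × 0.06364 = 8.470 × 10^-4 mol
From the 5:2 ratio, n(Na2C2O4) in each aliquot = 5/2 × 8.470 × 10^-4 = 2.118 × 10^-3 mol
n(Na2C2O4) in the whole flask = 2.118 × 10^-3 × 100.0/10.00 = 0.02118 mol
mass of Na2C2O4 = 0.02118 × 134.00 = 2.838 g
% Na2C2O4 = 2.838 / 3.544 × 100 = 80.07 %

80.07 %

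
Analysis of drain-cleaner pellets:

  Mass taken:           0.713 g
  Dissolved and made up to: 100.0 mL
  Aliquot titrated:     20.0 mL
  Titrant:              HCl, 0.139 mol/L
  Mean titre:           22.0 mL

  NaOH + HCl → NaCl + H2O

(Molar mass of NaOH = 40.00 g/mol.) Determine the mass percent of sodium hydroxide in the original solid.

n(HCl) per titration = 0.0220 × 0.139 = 3.06 × 10^-3 mol
n(NaOH) in each aliquot = 3.06 × 10^-3 mol (1:1 ratio)
n(NaOH) in the whole flask = 3.06 × 10^-3 × 100.0/20.0 = 0.0153 mol
mass of NaOH = 0.0153 × 40.00 = 0.612 g
% NaOH = 0.612 / 0.713 × 100 = 85.8 %

85.8 %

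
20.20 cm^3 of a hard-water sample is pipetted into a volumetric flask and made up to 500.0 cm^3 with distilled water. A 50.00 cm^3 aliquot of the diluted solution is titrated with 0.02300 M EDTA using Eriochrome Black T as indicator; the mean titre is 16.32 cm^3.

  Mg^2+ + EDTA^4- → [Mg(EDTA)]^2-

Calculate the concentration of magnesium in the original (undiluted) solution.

0.1858 M

n(EDTA) = 0.01632 × 0.02300 = 3.754 × 10^-4 mol
n(Mg2+) in the aliquot = 3.754 × 10^-4 mol (1:1 ratio)
[Mg2+]_dilute = 3.754 × 10^-4 / 0.05000 = 0.007507 mol/L
Dilution factor = 500.0 / 20.20 = 24.75
[Mg2+]_stock = 0.007507 × 24.75 = 0.1858 mol/L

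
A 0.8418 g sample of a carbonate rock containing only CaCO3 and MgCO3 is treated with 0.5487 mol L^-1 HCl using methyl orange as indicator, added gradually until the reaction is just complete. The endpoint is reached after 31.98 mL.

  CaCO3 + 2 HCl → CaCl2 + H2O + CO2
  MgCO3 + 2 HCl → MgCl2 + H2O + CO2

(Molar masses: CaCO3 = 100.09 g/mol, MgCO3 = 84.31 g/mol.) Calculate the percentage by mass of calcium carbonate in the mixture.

n(HCl) = 0.03198 × 0.5487 = 0.01755 mol
Let x = n(CaCO3), y = n(MgCO3).
Titrant: 2x + 2y = 0.01755;  mass: 100.09x + 84.31y = 0.8418
Solving, x = 6.469 × 10^-3 mol, y = 2.304 × 10^-3 mol
mass of CaCO3 = 6.469 × 10^-3 × 100.09 = 0.6475 g
% CaCO3 = 0.6475 / 0.8418 × 100 = 76.92 %

76.92 %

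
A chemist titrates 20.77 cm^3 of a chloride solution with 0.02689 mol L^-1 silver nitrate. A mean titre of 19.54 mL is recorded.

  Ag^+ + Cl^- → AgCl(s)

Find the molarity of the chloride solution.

0.02530 mol/L

n(AgNO3) = 0.01954 L × 0.02689 mol/L = 5.254 × 10^-4 mol
n(Cl-) = 5.254 × 10^-4 mol (1:1 mole ratio)
[Cl-] = 5.254 × 10^-4 mol / 0.02077 L = 0.02530 mol/L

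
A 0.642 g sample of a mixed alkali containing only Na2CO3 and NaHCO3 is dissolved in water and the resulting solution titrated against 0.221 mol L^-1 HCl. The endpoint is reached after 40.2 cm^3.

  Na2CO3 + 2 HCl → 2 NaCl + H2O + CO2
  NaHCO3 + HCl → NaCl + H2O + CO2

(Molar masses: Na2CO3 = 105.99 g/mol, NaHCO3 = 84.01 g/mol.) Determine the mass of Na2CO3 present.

n(HCl) = 0.0402 × 0.221 = 8.88 × 10^-3 mol
Let x = n(Na2CO3), y = n(NaHCO3).
Titrant: 2x + 1y = 8.88 × 10^-3;  mass: 105.99x + 84.01y = 0.642
Solving, x = 1.68 × 10^-3 mol, y = 5.52 × 10^-3 mol
mass of Na2CO3 = 1.68 × 10^-3 × 105.99 = 0.178 g

0.178 g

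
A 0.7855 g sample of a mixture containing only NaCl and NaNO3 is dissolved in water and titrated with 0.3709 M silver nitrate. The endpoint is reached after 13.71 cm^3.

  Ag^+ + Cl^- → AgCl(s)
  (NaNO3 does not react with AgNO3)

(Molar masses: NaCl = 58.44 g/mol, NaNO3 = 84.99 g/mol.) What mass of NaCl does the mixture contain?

n(AgNO3) = 0.01371 × 0.3709 = 5.085 × 10^-3 mol
Let x = n(NaCl), y = n(NaNO3).
Titrant: 1x = 5.085 × 10^-3;  mass: 58.44x + 84.99y = 0.7855
Solving, x = 5.085 × 10^-3 mol, y = 5.746 × 10^-3 mol
mass of NaCl = 5.085 × 10^-3 × 58.44 = 0.2972 g

0.2972 g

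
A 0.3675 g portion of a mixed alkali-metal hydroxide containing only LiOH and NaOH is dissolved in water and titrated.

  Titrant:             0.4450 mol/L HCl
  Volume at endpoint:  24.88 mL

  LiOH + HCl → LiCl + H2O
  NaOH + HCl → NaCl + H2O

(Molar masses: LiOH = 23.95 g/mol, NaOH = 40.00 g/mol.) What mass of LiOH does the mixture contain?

n(HCl) = 0.02488 × 0.4450 = 0.01107 mol
Let x = n(LiOH), y = n(NaOH).
Titrant: 1x + 1y = 0.01107;  mass: 23.95x + 40.00y = 0.3675
Solving, x = 4.696 × 10^-3 mol, y = 6.376 × 10^-3 mol
mass of LiOH = 4.696 × 10^-3 × 23.95 = 0.1125 g

0.1125 g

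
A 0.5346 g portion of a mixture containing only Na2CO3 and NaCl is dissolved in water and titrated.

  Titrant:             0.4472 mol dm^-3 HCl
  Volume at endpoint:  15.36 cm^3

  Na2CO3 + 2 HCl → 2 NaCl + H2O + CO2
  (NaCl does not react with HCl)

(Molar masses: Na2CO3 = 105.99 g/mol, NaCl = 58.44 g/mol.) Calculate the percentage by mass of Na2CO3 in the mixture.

n(HCl) = 0.01536 × 0.4472 = 6.869 × 10^-3 mol
Let x = n(Na2CO3), y = n(NaCl).
Titrant: 2x = 6.869 × 10^-3;  mass: 105.99x + 58.44y = 0.5346
Solving, x = 3.434 × 10^-3 mol, y = 2.919 × 10^-3 mol
mass of Na2CO3 = 3.434 × 10^-3 × 105.99 = 0.3640 g
% Na2CO3 = 0.3640 / 0.5346 × 100 = 68.09 %

68.09 %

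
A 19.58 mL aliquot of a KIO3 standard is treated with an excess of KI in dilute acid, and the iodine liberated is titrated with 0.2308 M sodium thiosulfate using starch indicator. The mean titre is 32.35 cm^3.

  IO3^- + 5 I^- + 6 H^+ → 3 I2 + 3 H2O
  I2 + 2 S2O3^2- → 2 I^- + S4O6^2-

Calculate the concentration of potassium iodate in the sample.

n(S2O3^2-) = 0.03235 × 0.2308 = 7.466 × 10^-3 mol
n(I2) = n(S2O3^2-)/2 = 3.733 × 10^-3 mol
From the 1:3 ratio, n(IO3^-) in the aliquot = 1/3 × 3.733 × 10^-3 = 1.244 × 10^-3 mol
[IO3^-] = 1.244 × 10^-3 / 0.01958 = 0.06355 mol/L

0.06355 M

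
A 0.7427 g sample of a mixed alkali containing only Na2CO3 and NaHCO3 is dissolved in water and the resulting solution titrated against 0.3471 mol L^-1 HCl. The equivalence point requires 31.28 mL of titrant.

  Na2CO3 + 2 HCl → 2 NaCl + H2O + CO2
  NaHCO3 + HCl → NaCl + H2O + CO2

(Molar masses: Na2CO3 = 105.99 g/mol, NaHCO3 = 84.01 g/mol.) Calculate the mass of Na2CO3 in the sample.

0.2895 g

n(HCl) = 0.03128 × 0.3471 = 0.01086 mol
Let x = n(Na2CO3), y = n(NaHCO3).
Titrant: 2x + 1y = 0.01086;  mass: 105.99x + 84.01y = 0.7427
Solving, x = 2.731 × 10^-3 mol, y = 5.395 × 10^-3 mol
mass of Na2CO3 = 2.731 × 10^-3 × 105.99 = 0.2895 g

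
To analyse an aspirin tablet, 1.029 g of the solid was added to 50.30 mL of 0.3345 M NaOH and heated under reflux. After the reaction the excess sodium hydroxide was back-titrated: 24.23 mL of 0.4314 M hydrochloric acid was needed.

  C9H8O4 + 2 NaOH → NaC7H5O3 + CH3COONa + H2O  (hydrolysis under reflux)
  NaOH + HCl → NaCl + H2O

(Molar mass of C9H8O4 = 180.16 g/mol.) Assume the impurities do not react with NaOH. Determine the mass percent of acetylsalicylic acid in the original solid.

55.79 %

n(NaOH) added = 0.05030 × 0.3345 = 0.01683 mol
n(HCl) used in back-titration = 0.02423 × 0.4314 = 0.01045 mol
n(NaOH) left over = 0.01045 mol (1:1 ratio)
n(NaOH) consumed by analyte = 0.01683 − 0.01045 = 6.373 × 10^-3 mol
From the 1:2 ratio, n(C9H8O4) = 1/2 × 6.373 × 10^-3 = 3.186 × 10^-3 mol
mass of C9H8O4 = 3.186 × 10^-3 × 180.16 = 0.5740 g
% C9H8O4 = 0.5740 / 1.029 × 100 = 55.79 %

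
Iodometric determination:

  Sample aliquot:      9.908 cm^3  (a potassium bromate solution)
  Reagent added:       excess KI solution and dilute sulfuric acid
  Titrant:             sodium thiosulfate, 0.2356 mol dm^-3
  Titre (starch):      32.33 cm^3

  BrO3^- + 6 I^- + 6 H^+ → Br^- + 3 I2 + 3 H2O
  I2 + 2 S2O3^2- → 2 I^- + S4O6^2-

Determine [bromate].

n(S2O3^2-) = 0.03233 × 0.2356 = 7.617 × 10^-3 mol
n(I2) = n(S2O3^2-)/2 = 3.808 × 10^-3 mol
From the 1:3 ratio, n(BrO3^-) in the aliquot = 1/3 × 3.808 × 10^-3 = 1.269 × 10^-3 mol
[BrO3^-] = 1.269 × 10^-3 / 0.009908 = 0.1281 mol/L

0.1281 mol/L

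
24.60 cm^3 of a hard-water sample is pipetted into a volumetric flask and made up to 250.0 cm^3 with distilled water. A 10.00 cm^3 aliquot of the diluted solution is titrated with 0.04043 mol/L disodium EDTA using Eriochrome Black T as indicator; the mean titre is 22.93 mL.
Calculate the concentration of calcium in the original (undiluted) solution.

Ca^2+ + EDTA^4- → [Ca(EDTA)]^2-
n(EDTA) = 0.02293 × 0.04043 = 9.271 × 10^-4 mol
n(Ca2+) in the aliquot = 9.271 × 10^-4 mol (1:1 ratio)
[Ca2+]_dilute = 9.271 × 10^-4 / 0.01000 = 0.09271 mol/L
Dilution factor = 250.0 / 24.60 = 10.16
[Ca2+]_stock = 0.09271 × 10.16 = 0.9421 mol/L

0.9421 mol/L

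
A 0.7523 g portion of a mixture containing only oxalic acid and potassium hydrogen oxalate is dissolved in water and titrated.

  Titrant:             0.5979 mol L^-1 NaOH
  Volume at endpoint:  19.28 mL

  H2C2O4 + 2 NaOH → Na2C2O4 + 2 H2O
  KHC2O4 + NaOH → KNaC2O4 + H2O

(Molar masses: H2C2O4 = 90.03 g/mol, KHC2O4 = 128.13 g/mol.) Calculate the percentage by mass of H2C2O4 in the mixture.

52.17 %

n(NaOH) = 0.01928 × 0.5979 = 0.01153 mol
Let x = n(H2C2O4), y = n(KHC2O4).
Titrant: 2x + 1y = 0.01153;  mass: 90.03x + 128.13y = 0.7523
Solving, x = 4.360 × 10^-3 mol, y = 2.808 × 10^-3 mol
mass of H2C2O4 = 4.360 × 10^-3 × 90.03 = 0.3925 g
% H2C2O4 = 0.3925 / 0.7523 × 100 = 52.17 %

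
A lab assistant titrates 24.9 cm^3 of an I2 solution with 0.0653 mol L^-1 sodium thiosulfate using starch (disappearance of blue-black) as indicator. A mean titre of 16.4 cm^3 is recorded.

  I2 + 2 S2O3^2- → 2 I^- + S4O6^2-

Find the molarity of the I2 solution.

n(Na2S2O3) = 0.0164 L × 0.0653 mol/L = 1.07 × 10^-3 mol
From the 1:2 mole ratio, n(I2) = 1/2 × 1.07 × 10^-3 = 5.35 × 10^-4 mol
[I2] = 5.35 × 10^-4 mol / 0.0249 L = 0.0215 mol/L

0.0215 mol/L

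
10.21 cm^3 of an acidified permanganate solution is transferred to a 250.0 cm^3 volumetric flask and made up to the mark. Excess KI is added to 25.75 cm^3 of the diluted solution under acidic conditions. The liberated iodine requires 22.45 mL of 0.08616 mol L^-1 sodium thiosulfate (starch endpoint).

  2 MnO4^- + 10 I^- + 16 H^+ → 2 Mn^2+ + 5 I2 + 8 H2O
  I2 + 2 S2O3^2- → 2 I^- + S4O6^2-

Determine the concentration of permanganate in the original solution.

n(S2O3^2-) = 0.02245 × 0.08616 = 1.934 × 10^-3 mol
n(I2) = n(S2O3^2-)/2 = 9.671 × 10^-4 mol
From the 2:5 ratio, n(MnO4^-) in the aliquot = 2/5 × 9.671 × 10^-4 = 3.869 × 10^-4 mol
[MnO4^-]_dilute = 3.869 × 10^-4 / 0.02575 = 0.01502 mol/L
[MnO4^-]_original = 0.01502 × 250.0/10.21 = 0.3679 mol/L

0.3679 mol/L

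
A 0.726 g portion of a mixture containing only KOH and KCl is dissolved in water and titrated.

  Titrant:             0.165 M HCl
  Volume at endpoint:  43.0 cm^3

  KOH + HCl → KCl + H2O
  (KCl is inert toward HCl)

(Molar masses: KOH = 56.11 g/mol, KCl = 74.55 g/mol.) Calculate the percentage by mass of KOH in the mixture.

54.8 %

n(HCl) = 0.0430 × 0.165 = 7.10 × 10^-3 mol
Let x = n(KOH), y = n(KCl).
Titrant: 1x = 7.10 × 10^-3;  mass: 56.11x + 74.55y = 0.726
Solving, x = 7.09 × 10^-3 mol, y = 4.40 × 10^-3 mol
mass of KOH = 7.09 × 10^-3 × 56.11 = 0.398 g
% KOH = 0.398 / 0.726 × 100 = 54.8 %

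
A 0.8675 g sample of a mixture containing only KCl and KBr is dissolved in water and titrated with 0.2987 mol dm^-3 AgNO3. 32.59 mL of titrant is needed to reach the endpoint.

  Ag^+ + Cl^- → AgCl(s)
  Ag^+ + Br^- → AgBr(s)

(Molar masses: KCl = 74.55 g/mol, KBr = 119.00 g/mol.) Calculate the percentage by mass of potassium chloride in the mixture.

56.24 %

n(AgNO3) = 0.03259 × 0.2987 = 9.735 × 10^-3 mol
Let x = n(KCl), y = n(KBr).
Titrant: 1x + 1y = 9.735 × 10^-3;  mass: 74.55x + 119.00y = 0.8675
Solving, x = 6.545 × 10^-3 mol, y = 3.190 × 10^-3 mol
mass of KCl = 6.545 × 10^-3 × 74.55 = 0.4879 g
% KCl = 0.4879 / 0.8675 × 100 = 56.24 %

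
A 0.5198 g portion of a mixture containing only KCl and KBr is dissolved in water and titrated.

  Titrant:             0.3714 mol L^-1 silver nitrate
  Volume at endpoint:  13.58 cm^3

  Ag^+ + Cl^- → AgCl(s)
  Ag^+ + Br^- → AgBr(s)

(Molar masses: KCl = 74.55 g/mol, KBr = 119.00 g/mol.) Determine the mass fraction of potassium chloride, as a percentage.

25.94 %

n(AgNO3) = 0.01358 × 0.3714 = 5.044 × 10^-3 mol
Let x = n(KCl), y = n(KBr).
Titrant: 1x + 1y = 5.044 × 10^-3;  mass: 74.55x + 119.00y = 0.5198
Solving, x = 1.809 × 10^-3 mol, y = 3.235 × 10^-3 mol
mass of KCl = 1.809 × 10^-3 × 74.55 = 0.1348 g
% KCl = 0.1348 / 0.5198 × 100 = 25.94 %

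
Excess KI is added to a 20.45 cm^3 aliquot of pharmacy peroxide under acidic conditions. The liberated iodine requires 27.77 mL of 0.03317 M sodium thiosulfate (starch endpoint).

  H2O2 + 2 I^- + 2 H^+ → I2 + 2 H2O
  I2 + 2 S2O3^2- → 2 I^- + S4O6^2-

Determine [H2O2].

n(S2O3^2-) = 0.02777 × 0.03317 = 9.211 × 10^-4 mol
n(I2) = n(S2O3^2-)/2 = 4.606 × 10^-4 mol
n(H2O2) in the aliquot = 4.606 × 10^-4 mol (1:1 ratio)
[H2O2] = 4.606 × 10^-4 / 0.02045 = 0.02252 mol/L

0.02252 M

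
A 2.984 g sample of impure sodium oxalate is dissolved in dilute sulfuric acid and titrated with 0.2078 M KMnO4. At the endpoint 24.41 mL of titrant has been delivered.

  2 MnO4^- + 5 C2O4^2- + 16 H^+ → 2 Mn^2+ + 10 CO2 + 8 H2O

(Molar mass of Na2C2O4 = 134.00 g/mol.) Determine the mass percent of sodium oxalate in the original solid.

56.95 %

n(KMnO4) = 0.02441 L × 0.2078 mol/L = 5.072 × 10^-3 mol
From the 5:2 ratio, n(Na2C2O4) = 5/2 × 5.072 × 10^-3 = 0.01268 mol
mass of Na2C2O4 = 0.01268 × 134.00 g/mol = 1.699 g
% Na2C2O4 = 1.699 / 2.984 × 100 = 56.95 %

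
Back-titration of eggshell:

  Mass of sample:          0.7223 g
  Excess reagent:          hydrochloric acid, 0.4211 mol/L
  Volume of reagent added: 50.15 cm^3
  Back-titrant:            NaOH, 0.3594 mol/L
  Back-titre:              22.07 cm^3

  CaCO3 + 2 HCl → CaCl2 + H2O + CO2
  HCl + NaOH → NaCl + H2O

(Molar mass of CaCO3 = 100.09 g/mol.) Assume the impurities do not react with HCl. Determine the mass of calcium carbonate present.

0.6599 g

n(HCl) added = 0.05015 × 0.4211 = 0.02112 mol
n(NaOH) used in back-titration = 0.02207 × 0.3594 = 7.932 × 10^-3 mol
n(HCl) left over = 7.932 × 10^-3 mol (1:1 ratio)
n(HCl) consumed by analyte = 0.02112 − 7.932 × 10^-3 = 0.01319 mol
From the 1:2 ratio, n(CaCO3) = 1/2 × 0.01319 = 6.593 × 10^-3 mol
mass of CaCO3 = 6.593 × 10^-3 × 100.09 = 0.6599 g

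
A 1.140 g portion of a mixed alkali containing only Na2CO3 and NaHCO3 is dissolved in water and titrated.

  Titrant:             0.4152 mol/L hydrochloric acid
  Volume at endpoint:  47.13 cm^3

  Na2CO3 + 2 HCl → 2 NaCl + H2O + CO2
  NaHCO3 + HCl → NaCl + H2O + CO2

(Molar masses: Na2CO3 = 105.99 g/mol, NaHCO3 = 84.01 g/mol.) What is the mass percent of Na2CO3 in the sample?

n(HCl) = 0.04713 × 0.4152 = 0.01957 mol
Let x = n(Na2CO3), y = n(NaHCO3).
Titrant: 2x + 1y = 0.01957;  mass: 105.99x + 84.01y = 1.140
Solving, x = 8.124 × 10^-3 mol, y = 3.320 × 10^-3 mol
mass of Na2CO3 = 8.124 × 10^-3 × 105.99 = 0.8611 g
% Na2CO3 = 0.8611 / 1.140 × 100 = 75.53 %

75.53 %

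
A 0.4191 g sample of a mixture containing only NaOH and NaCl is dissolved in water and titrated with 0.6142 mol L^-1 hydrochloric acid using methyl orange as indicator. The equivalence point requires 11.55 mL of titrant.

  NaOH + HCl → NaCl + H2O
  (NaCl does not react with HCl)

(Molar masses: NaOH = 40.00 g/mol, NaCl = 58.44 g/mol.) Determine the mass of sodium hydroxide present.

0.2838 g

n(HCl) = 0.01155 × 0.6142 = 7.094 × 10^-3 mol
Let x = n(NaOH), y = n(NaCl).
Titrant: 1x = 7.094 × 10^-3;  mass: 40.00x + 58.44y = 0.4191
Solving, x = 7.094 × 10^-3 mol, y = 2.316 × 10^-3 mol
mass of NaOH = 7.094 × 10^-3 × 40.00 = 0.2838 g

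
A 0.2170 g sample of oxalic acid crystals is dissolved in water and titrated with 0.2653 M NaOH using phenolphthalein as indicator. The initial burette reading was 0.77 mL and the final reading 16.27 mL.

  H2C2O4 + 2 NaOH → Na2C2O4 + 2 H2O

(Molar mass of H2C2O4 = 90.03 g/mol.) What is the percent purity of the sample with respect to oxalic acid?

85.30 %

n(NaOH) = 0.01550 L × 0.2653 mol/L = 4.112 × 10^-3 mol
From the 1:2 ratio, n(H2C2O4) = 1/2 × 4.112 × 10^-3 = 2.056 × 10^-3 mol
mass of H2C2O4 = 2.056 × 10^-3 × 90.03 g/mol = 0.1851 g
% H2C2O4 = 0.1851 / 0.2170 × 100 = 85.30 %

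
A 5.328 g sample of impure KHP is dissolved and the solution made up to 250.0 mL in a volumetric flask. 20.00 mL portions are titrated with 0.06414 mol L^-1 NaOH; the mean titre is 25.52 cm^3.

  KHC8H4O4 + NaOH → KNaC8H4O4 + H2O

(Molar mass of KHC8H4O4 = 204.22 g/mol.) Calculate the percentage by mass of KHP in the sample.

n(NaOH) per titration = 0.02552 × 0.06414 = 1.637 × 10^-3 mol
n(KHC8H4O4) in each aliquot = 1.637 × 10^-3 mol (1:1 ratio)
n(KHC8H4O4) in the whole flask = 1.637 × 10^-3 × 250.0/20.00 = 0.02046 mol
mass of KHC8H4O4 = 0.02046 × 204.22 = 4.178 g
% KHC8H4O4 = 4.178 / 5.328 × 100 = 78.42 %

78.42 %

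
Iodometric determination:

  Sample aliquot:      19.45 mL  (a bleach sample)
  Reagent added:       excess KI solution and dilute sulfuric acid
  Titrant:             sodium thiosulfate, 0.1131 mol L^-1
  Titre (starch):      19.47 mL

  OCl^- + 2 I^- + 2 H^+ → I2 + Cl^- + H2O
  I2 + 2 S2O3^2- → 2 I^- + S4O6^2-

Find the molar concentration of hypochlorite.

0.05661 mol/L

n(S2O3^2-) = 0.01947 × 0.1131 = 2.202 × 10^-3 mol
n(I2) = n(S2O3^2-)/2 = 1.101 × 10^-3 mol
n(OCl^-) in the aliquot = 1.101 × 10^-3 mol (1:1 ratio)
[OCl^-] = 1.101 × 10^-3 / 0.01945 = 0.05661 mol/L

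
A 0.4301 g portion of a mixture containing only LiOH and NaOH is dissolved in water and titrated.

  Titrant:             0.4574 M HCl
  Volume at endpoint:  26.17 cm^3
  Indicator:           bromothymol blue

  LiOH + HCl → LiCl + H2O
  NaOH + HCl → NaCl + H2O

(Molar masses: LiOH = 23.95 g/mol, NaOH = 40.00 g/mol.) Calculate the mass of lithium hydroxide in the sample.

0.07268 g

n(HCl) = 0.02617 × 0.4574 = 0.01197 mol
Let x = n(LiOH), y = n(NaOH).
Titrant: 1x + 1y = 0.01197;  mass: 23.95x + 40.00y = 0.4301
Solving, x = 3.035 × 10^-3 mol, y = 8.935 × 10^-3 mol
mass of LiOH = 3.035 × 10^-3 × 23.95 = 0.07268 g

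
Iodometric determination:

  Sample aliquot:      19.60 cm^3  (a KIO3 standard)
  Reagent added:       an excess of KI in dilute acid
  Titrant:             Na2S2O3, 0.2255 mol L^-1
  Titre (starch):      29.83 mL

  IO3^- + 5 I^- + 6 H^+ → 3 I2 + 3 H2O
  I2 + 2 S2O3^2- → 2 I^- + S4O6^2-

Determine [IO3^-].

0.05720 mol/L

n(S2O3^2-) = 0.02983 × 0.2255 = 6.727 × 10^-3 mol
n(I2) = n(S2O3^2-)/2 = 3.363 × 10^-3 mol
From the 1:3 ratio, n(IO3^-) in the aliquot = 1/3 × 3.363 × 10^-3 = 1.121 × 10^-3 mol
[IO3^-] = 1.121 × 10^-3 / 0.01960 = 0.05720 mol/L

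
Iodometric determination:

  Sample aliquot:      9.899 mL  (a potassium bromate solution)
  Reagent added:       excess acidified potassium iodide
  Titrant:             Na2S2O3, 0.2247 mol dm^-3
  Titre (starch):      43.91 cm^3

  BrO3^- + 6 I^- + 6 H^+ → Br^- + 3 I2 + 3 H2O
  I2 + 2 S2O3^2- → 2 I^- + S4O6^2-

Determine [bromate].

n(S2O3^2-) = 0.04391 × 0.2247 = 9.867 × 10^-3 mol
n(I2) = n(S2O3^2-)/2 = 4.933 × 10^-3 mol
From the 1:3 ratio, n(BrO3^-) in the aliquot = 1/3 × 4.933 × 10^-3 = 1.644 × 10^-3 mol
[BrO3^-] = 1.644 × 10^-3 / 0.009899 = 0.1661 mol/L

0.1661 mol/L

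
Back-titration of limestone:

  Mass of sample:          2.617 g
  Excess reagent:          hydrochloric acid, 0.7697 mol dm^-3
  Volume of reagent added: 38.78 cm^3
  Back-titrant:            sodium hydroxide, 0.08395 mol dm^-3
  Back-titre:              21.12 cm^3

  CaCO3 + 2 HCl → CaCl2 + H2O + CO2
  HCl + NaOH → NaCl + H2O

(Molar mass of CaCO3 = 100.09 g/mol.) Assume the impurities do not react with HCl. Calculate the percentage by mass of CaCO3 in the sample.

53.69 %

n(HCl) added = 0.03878 × 0.7697 = 0.02985 mol
n(NaOH) used in back-titration = 0.02112 × 0.08395 = 1.773 × 10^-3 mol
n(HCl) left over = 1.773 × 10^-3 mol (1:1 ratio)
n(HCl) consumed by analyte = 0.02985 − 1.773 × 10^-3 = 0.02808 mol
From the 1:2 ratio, n(CaCO3) = 1/2 × 0.02808 = 0.01404 mol
mass of CaCO3 = 0.01404 × 100.09 = 1.405 g
% CaCO3 = 1.405 / 2.617 × 100 = 53.69 %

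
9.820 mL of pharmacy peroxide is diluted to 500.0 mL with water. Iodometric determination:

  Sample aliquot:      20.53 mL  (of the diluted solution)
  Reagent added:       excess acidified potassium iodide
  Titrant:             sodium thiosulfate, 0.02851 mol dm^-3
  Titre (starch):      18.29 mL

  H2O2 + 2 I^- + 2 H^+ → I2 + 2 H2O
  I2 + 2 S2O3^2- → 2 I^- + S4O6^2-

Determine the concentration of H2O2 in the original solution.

n(S2O3^2-) = 0.01829 × 0.02851 = 5.214 × 10^-4 mol
n(I2) = n(S2O3^2-)/2 = 2.607 × 10^-4 mol
n(H2O2) in the aliquot = 2.607 × 10^-4 mol (1:1 ratio)
[H2O2]_dilute = 2.607 × 10^-4 / 0.02053 = 0.01270 mol/L
[H2O2]_original = 0.01270 × 500.0/9.820 = 0.6466 mol/L

0.6466 mol/L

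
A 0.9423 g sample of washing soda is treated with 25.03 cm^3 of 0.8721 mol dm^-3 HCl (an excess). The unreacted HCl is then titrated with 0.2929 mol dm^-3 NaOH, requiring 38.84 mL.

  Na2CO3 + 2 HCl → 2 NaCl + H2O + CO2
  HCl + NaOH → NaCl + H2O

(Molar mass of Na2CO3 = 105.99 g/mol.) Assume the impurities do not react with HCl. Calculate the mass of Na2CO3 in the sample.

n(HCl) added = 0.02503 × 0.8721 = 0.02183 mol
n(NaOH) used in back-titration = 0.03884 × 0.2929 = 0.01138 mol
n(HCl) left over = 0.01138 mol (1:1 ratio)
n(HCl) consumed by analyte = 0.02183 − 0.01138 = 0.01045 mol
From the 1:2 ratio, n(Na2CO3) = 1/2 × 0.01045 = 5.226 × 10^-3 mol
mass of Na2CO3 = 5.226 × 10^-3 × 105.99 = 0.5539 g

0.5539 g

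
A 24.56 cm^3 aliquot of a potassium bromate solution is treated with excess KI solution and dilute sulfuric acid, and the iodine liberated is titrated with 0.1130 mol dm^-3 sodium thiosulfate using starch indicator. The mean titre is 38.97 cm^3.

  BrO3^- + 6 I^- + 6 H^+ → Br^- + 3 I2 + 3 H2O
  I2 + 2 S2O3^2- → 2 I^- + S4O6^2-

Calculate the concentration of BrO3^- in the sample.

0.02988 mol/L

n(S2O3^2-) = 0.03897 × 0.1130 = 4.404 × 10^-3 mol
n(I2) = n(S2O3^2-)/2 = 2.202 × 10^-3 mol
From the 1:3 ratio, n(BrO3^-) in the aliquot = 1/3 × 2.202 × 10^-3 = 7.339 × 10^-4 mol
[BrO3^-] = 7.339 × 10^-4 / 0.02456 = 0.02988 mol/L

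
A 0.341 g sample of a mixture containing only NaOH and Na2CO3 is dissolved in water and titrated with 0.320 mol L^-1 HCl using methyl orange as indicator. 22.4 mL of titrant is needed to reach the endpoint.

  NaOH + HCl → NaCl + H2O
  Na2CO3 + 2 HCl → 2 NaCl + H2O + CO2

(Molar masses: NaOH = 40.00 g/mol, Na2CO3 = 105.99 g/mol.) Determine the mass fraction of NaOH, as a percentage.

35.1 %

n(HCl) = 0.0224 × 0.320 = 7.17 × 10^-3 mol
Let x = n(NaOH), y = n(Na2CO3).
Titrant: 1x + 2y = 7.17 × 10^-3;  mass: 40.00x + 105.99y = 0.341
Solving, x = 2.99 × 10^-3 mol, y = 2.09 × 10^-3 mol
mass of NaOH = 2.99 × 10^-3 × 40.00 = 0.120 g
% NaOH = 0.120 / 0.341 × 100 = 35.1 %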